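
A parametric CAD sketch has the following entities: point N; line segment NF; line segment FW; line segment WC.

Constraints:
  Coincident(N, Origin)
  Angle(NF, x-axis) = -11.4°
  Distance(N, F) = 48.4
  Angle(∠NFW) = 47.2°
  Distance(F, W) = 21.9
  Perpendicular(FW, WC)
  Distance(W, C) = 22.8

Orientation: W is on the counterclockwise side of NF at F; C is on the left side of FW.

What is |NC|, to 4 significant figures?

16.80

N is at the origin; NF runs at -11.4° with length 48.4, so F = 48.4·(cos -11.4°, sin -11.4°) = (47.45, -9.567). ∠NFW = 47.2°, so FW runs at -11.4° + (180° − 47.2°) = 121.4° from the x-axis; with |FW| = 21.9, W = F + 21.9·(cos 121.4°, sin 121.4°) = (36.04, 9.126). The perpendicularity gives WC at right angles to FW; with |WC| = 22.8 on the left of FW, C = W + 22.8·(-0.8536, -0.5210) = (16.57, -2.753). Then |NC| = |C − N| = 16.80.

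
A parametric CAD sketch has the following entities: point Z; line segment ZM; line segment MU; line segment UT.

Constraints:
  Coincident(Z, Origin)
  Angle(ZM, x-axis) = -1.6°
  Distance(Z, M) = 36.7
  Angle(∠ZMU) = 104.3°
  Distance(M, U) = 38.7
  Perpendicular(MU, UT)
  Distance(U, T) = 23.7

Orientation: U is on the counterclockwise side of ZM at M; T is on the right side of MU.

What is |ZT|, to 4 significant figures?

76.12

∠ZMU = 104.3°, so MU runs at -1.6° + (180° − 104.3°) = 74.10° from the x-axis; with |MU| = 38.7, U = M + 38.7·(cos 74.10°, sin 74.10°) = (47.29, 36.19). The perpendicularity gives UT at right angles to MU; with |UT| = 23.7 on the right of MU, T = U + 23.7·(0.9617, -0.2740) = (70.08, 29.70). Then |ZT| = |T − Z| = 76.12.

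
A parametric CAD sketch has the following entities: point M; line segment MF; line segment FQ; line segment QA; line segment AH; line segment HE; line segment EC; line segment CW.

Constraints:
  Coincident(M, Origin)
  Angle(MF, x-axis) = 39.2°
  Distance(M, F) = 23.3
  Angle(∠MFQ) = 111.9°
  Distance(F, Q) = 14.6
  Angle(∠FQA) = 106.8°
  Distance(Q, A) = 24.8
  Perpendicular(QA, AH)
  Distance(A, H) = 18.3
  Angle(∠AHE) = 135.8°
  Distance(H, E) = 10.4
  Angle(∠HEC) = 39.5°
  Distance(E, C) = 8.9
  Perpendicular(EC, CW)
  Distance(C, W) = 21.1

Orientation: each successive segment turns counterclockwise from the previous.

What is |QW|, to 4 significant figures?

43.49

M is at the origin; MF runs at 39.2° with length 23.3, so F = (18.06, 14.73). ∠MFQ = 111.9° gives FQ at 107.3° from the x-axis; with |FQ| = 14.6, Q = (13.71, 28.67). ∠FQA = 106.8° gives QA at -179.5° from the x-axis; with |QA| = 24.8, A = (-11.08, 28.45). QA ⟂ AH, so AH runs at -89.50°; with |AH| = 18.3, H = (-10.92, 10.15). ∠AHE = 135.8° gives HE at -45.30° from the x-axis; with |HE| = 10.4, E = (-3.610, 2.758). ∠HEC = 39.5° gives EC at 95.20° from the x-axis; with |EC| = 8.9, C = (-4.416, 11.62). EC ⟂ CW, so CW runs at -174.8°; with |CW| = 21.1, W = (-25.43, 9.709). Then |QW| = |W − Q| = 43.49.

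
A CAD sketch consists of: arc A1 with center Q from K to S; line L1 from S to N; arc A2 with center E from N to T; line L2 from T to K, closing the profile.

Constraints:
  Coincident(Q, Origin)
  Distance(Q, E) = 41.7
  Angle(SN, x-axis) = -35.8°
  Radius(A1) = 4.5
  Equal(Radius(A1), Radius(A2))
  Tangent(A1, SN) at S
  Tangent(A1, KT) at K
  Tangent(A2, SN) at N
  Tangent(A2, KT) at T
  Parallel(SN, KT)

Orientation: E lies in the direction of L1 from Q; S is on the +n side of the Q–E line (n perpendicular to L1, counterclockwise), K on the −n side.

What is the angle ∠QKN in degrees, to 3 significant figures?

77.8°

The slot axis is L1's direction at -35.8°, so u = (cos -35.8°, sin -35.8°) = (0.811, -0.585) and n = (−sin -35.8°, cos -35.8°) = (0.585, 0.811). Q is at the origin and E lies 41.7 along u from Q, so E = 41.7·u = (33.8, -24.4). Tangency of A1 to both parallel lines with radius 4.5 puts S and K at Q ± 4.5·n: S = (2.63, 3.65), K = (-2.63, -3.65). Equal radii place N and T the same way about E: N = E + 4.5·n = (36.5, -20.7), T = E − 4.5·n = (31.2, -28.0). Then cos ∠QKN = KQ·KN / (|KQ||KN|), giving 77.8°.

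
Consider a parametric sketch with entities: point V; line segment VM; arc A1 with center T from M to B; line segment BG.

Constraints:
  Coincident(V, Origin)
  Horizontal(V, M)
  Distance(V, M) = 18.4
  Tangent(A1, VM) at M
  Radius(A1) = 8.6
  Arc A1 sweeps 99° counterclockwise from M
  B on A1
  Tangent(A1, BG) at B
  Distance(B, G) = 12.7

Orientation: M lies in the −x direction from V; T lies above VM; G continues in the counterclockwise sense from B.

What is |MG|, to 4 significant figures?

23.41

V is at the origin; VM is horizontal with |VM| = 18.4 and M on the −x side, so M = (-18.40, 0.000). Tangency of A1 to VM means the radius TM is perpendicular to VM, so T = M + (0, 8.6) = (-18.40, 8.600). On A1, M sits at bearing -90° from T; a 99° counterclockwise sweep puts B at bearing 9°, so B = T + 8.6·(cos 9°, sin 9°) = (-9.906, 9.945). Tangency of A1 to BG means the radius TB is perpendicular to BG, so BG runs along (−sin 9°, cos 9°); with |BG| = 12.7, G = (-11.89, 22.49). Then |MG| = |G − M| = 23.41.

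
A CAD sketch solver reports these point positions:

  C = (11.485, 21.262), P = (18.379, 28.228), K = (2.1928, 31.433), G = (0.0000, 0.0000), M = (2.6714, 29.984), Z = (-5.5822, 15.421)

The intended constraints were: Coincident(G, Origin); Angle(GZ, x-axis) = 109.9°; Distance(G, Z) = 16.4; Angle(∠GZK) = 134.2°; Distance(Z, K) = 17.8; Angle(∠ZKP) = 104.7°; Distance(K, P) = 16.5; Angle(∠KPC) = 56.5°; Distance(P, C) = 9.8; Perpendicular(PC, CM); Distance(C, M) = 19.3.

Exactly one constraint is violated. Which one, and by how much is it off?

Distance(C, M) = 19.3 — off by 6.90.

G = (0.00, 0.00) ✓; GZ at 109.9° ✓; |GZ| = 16.40 ✓; ∠GZK = 134.2° ✓; |ZK| = 17.80 ✓; ∠ZKP = 104.7° ✓; |KP| = 16.50 ✓; ∠KPC = 56.50° ✓; |PC| = 9.801 ✓; ∠(PC, CM) = 90.00° ✓; |CM| = 12.40 ✗.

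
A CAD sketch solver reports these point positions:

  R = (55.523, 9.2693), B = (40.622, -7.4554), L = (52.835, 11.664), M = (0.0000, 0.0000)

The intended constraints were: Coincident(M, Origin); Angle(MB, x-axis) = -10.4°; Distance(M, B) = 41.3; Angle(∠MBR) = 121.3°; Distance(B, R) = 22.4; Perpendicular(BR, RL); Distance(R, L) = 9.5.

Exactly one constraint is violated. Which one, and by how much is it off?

Distance(R, L) = 9.5 — off by 5.90.

M = (0.00, 0.00) ✓; MB at -10.40° ✓; |MB| = 41.30 ✓; ∠MBR = 121.3° ✓; |BR| = 22.40 ✓; ∠(BR, RL) = 90.00° ✓; |RL| = 3.600 ✗.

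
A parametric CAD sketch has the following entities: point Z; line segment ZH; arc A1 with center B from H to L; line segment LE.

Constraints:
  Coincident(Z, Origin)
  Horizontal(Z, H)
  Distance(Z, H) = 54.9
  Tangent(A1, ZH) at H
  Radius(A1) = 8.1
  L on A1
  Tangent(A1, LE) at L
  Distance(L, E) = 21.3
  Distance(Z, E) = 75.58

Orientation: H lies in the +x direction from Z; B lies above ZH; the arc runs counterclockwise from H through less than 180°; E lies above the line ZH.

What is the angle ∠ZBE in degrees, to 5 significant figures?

146.68°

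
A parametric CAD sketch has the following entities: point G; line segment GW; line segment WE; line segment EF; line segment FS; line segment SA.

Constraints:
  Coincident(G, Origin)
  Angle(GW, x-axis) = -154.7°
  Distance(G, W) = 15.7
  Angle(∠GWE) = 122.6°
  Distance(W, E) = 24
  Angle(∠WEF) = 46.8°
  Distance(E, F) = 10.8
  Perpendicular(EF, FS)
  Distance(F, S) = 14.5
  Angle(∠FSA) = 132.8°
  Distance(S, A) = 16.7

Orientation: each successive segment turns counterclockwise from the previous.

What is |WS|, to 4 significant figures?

6.376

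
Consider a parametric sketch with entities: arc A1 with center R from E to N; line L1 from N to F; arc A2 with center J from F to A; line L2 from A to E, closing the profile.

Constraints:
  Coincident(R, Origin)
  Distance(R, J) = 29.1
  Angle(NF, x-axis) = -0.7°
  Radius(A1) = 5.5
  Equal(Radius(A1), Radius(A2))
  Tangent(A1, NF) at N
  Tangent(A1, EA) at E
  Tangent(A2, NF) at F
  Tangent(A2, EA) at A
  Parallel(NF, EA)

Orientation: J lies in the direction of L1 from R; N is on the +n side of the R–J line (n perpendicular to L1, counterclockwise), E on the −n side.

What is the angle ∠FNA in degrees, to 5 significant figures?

20.707°

The slot axis is L1's direction at -0.7°, so u = (cos -0.7°, sin -0.7°) = (0.99993, -0.012217) and n = (−sin -0.7°, cos -0.7°) = (0.012217, 0.99993). R is at the origin and J lies 29.1 along u from R, so J = 29.1·u = (29.098, -0.35551). Tangency of A1 to both parallel lines with radius 5.5 puts N and E at R ± 5.5·n: N = (0.067194, 5.4996), E = (-0.067194, -5.4996). Equal radii place F and A the same way about J: F = J + 5.5·n = (29.165, 5.1441), A = J − 5.5·n = (29.031, -5.8551). Then cos ∠FNA = NF·NA / (|NF||NA|), giving 20.707°.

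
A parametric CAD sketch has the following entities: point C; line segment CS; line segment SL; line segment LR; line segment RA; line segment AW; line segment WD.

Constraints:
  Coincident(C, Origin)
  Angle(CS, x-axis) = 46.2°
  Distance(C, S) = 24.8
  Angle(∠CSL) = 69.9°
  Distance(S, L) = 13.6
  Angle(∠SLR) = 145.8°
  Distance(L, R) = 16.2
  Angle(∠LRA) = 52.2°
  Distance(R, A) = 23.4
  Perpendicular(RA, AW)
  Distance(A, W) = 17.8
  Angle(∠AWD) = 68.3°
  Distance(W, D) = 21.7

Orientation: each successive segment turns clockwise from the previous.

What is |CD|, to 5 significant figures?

25.662

RA is perpendicular to AW, so AW runs at 44.100°; with |AW| = 17.8, W = (17.364, 18.839). ∠AWD = 68.3° gives WD at -67.600° from the x-axis; with |WD| = 21.7, D = (25.633, -1.2232). Then |CD| = |D − C| = 25.662.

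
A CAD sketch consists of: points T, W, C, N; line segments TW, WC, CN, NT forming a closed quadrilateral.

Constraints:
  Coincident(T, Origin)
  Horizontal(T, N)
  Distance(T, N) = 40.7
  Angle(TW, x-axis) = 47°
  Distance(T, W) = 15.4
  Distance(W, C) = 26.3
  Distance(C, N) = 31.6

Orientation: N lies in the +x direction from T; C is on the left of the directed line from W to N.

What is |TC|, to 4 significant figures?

41.69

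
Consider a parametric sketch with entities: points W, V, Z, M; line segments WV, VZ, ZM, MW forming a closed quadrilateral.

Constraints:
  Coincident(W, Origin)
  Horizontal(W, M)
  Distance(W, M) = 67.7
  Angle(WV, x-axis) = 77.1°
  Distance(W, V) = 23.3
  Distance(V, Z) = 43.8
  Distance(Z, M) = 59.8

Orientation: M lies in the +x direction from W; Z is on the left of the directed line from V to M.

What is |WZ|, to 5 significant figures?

64.227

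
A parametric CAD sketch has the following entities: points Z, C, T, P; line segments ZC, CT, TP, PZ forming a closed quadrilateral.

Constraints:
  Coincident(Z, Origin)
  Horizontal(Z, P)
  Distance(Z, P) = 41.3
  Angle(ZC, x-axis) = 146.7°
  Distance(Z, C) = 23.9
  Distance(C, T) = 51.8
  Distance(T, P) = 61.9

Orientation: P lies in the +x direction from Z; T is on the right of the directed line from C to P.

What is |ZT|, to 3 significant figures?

38.2

Z is at the origin; Z and P share the same y with |ZP| = 41.3 and P in +x, so P = (41.3, 0). ZC runs at 146.7° with |ZC| = 23.9, so C = (-20.0, 13.1). T is determined by |CT| = 51.8 and |TP| = 61.9 together: it lies at the intersection of circle(C, 51.8) and circle(P, 61.9). With |CP| = 62.7, the foot of the radical line on CP is 22.2 from C and the perpendicular offset is √(51.8² − 22.2²) = 46.8. Taking the right-of-CP solution: T = (-8.10, -37.3).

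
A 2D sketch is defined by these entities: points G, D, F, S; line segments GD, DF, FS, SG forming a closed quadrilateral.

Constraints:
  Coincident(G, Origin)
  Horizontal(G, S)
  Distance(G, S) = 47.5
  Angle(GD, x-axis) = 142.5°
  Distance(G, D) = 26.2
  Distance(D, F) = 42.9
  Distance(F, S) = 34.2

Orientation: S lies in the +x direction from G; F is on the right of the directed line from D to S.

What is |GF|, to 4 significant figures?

16.77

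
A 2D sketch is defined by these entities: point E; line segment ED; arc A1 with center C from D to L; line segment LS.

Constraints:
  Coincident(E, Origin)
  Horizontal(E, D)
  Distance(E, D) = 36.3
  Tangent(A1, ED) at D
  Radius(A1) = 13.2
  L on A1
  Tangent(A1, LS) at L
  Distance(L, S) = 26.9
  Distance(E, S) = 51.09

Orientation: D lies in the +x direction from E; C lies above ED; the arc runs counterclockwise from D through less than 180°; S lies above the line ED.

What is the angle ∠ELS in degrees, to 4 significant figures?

74.55°

E is at the origin; E and D share the same y with |ED| = 36.3 and D on the +x side, so D = (36.30, 0.000). The tangent condition forces CD to be normal to ED, so C = D + (0, 13.2) = (36.30, 13.20). Since CL ⟂ LS (tangency), |CS| = √(13.2² + 26.9²) = 29.96 regardless of where L sits on A1. So S lies on both circle(E, 51.09) and circle(C, 29.96); the above-ED intersection is S = (28.79, 42.21). L is the foot of the tangent from S: L = (46.31, 21.80).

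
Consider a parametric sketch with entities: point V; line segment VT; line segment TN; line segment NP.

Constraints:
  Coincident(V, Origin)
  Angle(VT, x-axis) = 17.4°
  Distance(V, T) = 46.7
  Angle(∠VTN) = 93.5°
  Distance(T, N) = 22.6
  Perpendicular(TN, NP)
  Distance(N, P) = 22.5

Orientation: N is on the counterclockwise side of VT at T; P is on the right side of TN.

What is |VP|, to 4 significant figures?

73.65

∠VTN = 93.5°, so TN runs at 17.4° + (180° − 93.5°) = 103.9° from the x-axis; with |TN| = 22.6, N = T + 22.6·(cos 103.9°, sin 103.9°) = (39.13, 35.90). The perpendicularity gives NP at right angles to TN; with |NP| = 22.5 on the right of TN, P = N + 22.5·(0.9707, 0.2402) = (60.97, 41.31). Then |VP| = |P − V| = 73.65.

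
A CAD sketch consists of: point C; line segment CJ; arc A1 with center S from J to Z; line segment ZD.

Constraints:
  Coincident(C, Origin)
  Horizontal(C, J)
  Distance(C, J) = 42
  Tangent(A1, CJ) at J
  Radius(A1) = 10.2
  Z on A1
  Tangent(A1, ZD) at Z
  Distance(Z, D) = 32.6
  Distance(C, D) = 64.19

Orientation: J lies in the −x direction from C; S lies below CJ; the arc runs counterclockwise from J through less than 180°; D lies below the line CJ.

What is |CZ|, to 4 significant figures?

53.40

Checks: |CJ| = 42.00 ✓; |SZ| = 10.20 ✓; ∠(SZ, ZD) = 90.00° ✓; |ZD| = 32.60 ✓; |CD| = 64.19 ✓.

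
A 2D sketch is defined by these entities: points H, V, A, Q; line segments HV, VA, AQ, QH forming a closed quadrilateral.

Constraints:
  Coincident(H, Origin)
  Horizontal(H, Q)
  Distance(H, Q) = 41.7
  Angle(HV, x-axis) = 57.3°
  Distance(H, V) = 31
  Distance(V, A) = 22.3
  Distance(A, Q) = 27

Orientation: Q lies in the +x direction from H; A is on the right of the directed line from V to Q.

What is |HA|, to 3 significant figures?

15.5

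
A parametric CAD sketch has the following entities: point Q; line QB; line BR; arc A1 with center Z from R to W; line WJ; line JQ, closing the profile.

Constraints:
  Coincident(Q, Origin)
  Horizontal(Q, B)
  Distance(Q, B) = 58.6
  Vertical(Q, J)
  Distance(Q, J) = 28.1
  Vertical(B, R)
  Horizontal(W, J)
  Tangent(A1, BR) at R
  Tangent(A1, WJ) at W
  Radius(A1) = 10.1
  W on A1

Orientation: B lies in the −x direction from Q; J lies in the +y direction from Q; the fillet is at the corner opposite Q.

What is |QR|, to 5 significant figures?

61.302

The virtual corner opposite Q is at (-58.600, 28.100). Since A1 is tangent to BR there, ZR ⟂ BR and the tangent condition forces ZW to be normal to WJ, with radius 10.1, so the center Z sits 10.1 in from both sides at Z = (-48.500, 18.000). That places the tangent points at R = (-58.600, 18.000) on BR and W = (-48.500, 28.100) on WJ. Then |QR| = |R − Q| = 61.302.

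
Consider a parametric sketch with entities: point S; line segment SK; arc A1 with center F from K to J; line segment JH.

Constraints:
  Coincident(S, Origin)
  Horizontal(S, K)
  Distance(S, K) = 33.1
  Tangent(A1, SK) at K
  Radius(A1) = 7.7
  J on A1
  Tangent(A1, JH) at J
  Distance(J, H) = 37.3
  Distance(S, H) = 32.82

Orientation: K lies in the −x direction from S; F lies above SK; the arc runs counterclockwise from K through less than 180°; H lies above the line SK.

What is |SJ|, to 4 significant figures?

27.17

Checks: S.y = 0.00, K.y = 0.00 ✓; |FJ| = 7.700 ✓; ∠(FJ, JH) = 90.00° ✓; |JH| = 37.30 ✓; |SH| = 32.82 ✓.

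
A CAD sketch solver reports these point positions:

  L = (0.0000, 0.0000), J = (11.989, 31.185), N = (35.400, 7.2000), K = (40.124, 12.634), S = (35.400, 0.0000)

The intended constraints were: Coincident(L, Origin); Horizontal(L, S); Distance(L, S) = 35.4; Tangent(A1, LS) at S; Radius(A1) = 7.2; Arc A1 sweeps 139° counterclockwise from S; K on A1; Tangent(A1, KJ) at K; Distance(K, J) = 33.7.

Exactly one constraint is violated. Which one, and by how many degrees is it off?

Tangent(A1, KJ) at K — off by 7.60°.

L = (0.00, 0.00) ✓; L.y = 0.00, S.y = 0.00 ✓; |LS| = 35.40 ✓; ∠(NS, SL) = 90.00° ✓; |NS| = 7.200 ✓; bearing(N→K) − bearing(N→S) = 139.0° ✓; |NK| = 7.200 ✓; ∠(NK, KJ) = 82.40° ✗; |KJ| = 33.70 ✓.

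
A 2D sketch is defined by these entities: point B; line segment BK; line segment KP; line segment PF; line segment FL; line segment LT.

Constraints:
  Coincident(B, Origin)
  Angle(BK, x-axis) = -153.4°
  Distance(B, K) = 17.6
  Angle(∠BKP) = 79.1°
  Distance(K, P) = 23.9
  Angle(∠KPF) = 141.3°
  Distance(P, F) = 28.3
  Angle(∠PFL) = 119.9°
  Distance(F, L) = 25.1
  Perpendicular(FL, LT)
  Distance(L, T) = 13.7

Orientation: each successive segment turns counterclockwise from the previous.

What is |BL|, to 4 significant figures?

46.29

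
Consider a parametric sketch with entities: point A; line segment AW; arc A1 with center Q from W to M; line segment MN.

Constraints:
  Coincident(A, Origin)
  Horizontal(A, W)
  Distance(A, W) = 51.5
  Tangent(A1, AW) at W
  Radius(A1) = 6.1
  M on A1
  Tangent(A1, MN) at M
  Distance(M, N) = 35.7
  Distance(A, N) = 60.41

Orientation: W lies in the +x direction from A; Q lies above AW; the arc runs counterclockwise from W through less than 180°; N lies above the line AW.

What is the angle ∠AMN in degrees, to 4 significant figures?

76.50°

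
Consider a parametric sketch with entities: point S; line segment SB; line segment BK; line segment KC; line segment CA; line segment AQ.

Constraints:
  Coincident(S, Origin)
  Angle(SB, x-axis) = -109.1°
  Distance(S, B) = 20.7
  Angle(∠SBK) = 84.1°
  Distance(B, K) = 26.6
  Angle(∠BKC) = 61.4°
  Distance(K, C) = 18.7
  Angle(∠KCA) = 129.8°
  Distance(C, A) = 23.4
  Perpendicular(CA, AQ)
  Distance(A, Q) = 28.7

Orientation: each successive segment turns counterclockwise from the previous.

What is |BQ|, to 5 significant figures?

13.041

∠KCA = 129.8° gives CA at 155.60° from the x-axis; with |CA| = 23.4, A = (-7.1521, 2.0607). CA ⟂ AQ, so AQ runs at -114.40°; with |AQ| = 28.7, Q = (-19.008, -24.076). Then |BQ| = |Q − B| = 13.041.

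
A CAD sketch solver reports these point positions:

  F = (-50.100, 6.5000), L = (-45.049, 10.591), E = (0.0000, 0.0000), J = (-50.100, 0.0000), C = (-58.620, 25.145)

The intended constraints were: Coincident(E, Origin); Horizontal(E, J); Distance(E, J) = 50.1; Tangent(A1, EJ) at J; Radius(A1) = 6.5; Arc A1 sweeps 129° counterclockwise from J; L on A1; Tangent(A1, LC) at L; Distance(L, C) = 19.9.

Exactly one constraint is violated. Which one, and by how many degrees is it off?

Tangent(A1, LC) at L — off by 3.99°.

E = (0.00, 0.00) ✓; E.y = 0.00, J.y = 0.00 ✓; |EJ| = 50.10 ✓; ∠(FJ, JE) = 90.00° ✓; |FJ| = 6.500 ✓; bearing(F→L) − bearing(F→J) = 129.0° ✓; |FL| = 6.500 ✓; ∠(FL, LC) = 86.01° ✗; |LC| = 19.90 ✓.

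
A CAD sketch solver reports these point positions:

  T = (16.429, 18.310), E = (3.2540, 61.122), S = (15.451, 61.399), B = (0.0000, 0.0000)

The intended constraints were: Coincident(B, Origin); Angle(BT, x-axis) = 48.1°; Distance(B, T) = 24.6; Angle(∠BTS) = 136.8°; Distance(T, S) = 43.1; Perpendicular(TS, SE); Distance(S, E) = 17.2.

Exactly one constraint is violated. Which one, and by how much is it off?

Distance(S, E) = 17.2 — off by 5.00.

B = (0.00, 0.00) ✓; BT at 48.10° ✓; |BT| = 24.60 ✓; ∠BTS = 136.8° ✓; |TS| = 43.10 ✓; ∠(TS, SE) = 90.00° ✓; |SE| = 12.20 ✗.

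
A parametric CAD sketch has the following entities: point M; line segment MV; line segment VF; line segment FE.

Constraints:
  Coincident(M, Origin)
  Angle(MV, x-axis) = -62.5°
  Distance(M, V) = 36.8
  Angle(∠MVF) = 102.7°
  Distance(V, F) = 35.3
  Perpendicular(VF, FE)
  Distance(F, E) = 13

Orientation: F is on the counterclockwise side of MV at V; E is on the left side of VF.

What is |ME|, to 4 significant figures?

49.06

∠MVF = 102.7°, so VF runs at -62.5° + (180° − 102.7°) = 14.80° from the x-axis; with |VF| = 35.3, F = V + 35.3·(cos 14.80°, sin 14.80°) = (51.12, -23.62). VF is perpendicular to FE; with |FE| = 13.0 on the left of VF, E = F + 13.0·(-0.2554, 0.9668) = (47.80, -11.06). Then |ME| = |E − M| = 49.06.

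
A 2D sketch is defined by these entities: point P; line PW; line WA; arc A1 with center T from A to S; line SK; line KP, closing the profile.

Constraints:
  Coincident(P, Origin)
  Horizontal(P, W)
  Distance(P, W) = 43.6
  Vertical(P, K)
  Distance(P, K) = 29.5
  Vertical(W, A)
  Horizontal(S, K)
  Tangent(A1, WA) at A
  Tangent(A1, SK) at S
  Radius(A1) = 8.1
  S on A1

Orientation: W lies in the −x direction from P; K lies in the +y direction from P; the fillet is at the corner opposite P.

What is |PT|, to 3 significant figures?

41.5

PK is vertical with |PK| = 29.5 and K on the +y side, so K = (0.00, 29.5). The virtual corner opposite P is at (-43.6, 29.5). Tangency of A1 to WA means the radius TA is perpendicular to WA and since A1 is tangent to SK there, TS ⟂ SK, with radius 8.1, so the center T sits 8.1 in from both sides at T = (-35.5, 21.4). Then |PT| = |T − P| = 41.5.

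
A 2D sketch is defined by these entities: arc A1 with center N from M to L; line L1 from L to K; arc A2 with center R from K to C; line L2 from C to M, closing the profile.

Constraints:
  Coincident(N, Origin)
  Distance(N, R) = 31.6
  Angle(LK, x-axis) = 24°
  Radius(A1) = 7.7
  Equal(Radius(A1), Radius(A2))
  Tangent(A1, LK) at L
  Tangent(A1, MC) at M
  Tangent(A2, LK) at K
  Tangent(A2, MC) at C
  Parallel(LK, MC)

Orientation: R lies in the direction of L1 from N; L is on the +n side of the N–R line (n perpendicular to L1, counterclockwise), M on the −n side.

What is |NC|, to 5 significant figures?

32.525

The slot axis is L1's direction at 24.0°, so u = (cos 24.0°, sin 24.0°) = (0.91355, 0.40674) and n = (−sin 24.0°, cos 24.0°) = (-0.40674, 0.91355). N is at the origin and R lies 31.6 along u from N, so R = 31.6·u = (28.868, 12.853). Tangency of A1 to both parallel lines with radius 7.7 puts L and M at N ± 7.7·n: L = (-3.1319, 7.0343), M = (3.1319, -7.0343). Equal radii place K and C the same way about R: K = R + 7.7·n = (25.736, 19.887), C = R − 7.7·n = (32.000, 5.8186). Then |NC| = |C − N| = 32.525.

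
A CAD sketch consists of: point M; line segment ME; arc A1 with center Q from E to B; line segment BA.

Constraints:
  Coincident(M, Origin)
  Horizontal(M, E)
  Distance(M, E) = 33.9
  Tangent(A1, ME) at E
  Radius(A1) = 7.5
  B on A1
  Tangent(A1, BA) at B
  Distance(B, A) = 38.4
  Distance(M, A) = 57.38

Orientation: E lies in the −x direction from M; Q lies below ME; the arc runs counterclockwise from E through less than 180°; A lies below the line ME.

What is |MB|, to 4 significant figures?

42.22

Checks: ∠(QE, EM) = 90.00° ✓; |QE| = 7.500 ✓; |QB| = 7.500 ✓; ∠(QB, BA) = 90.00° ✓; |BA| = 38.40 ✓; |MA| = 57.38 ✓.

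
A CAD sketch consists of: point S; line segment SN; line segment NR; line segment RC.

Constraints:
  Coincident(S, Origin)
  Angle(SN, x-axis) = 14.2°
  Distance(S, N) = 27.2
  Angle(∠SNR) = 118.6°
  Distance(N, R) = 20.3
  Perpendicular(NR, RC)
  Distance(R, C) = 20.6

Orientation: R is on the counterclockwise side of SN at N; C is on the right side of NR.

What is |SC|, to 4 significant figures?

55.58

S is at the origin; SN runs at 14.2° with length 27.2, so N = 27.2·(cos 14.2°, sin 14.2°) = (26.37, 6.672). ∠SNR = 118.6°, so NR runs at 14.2° + (180° − 118.6°) = 75.60° from the x-axis; with |NR| = 20.3, R = N + 20.3·(cos 75.60°, sin 75.60°) = (31.42, 26.33). NR is perpendicular to RC; with |RC| = 20.6 on the right of NR, C = R + 20.6·(0.9686, -0.2487) = (51.37, 21.21). Then |SC| = |C − S| = 55.58.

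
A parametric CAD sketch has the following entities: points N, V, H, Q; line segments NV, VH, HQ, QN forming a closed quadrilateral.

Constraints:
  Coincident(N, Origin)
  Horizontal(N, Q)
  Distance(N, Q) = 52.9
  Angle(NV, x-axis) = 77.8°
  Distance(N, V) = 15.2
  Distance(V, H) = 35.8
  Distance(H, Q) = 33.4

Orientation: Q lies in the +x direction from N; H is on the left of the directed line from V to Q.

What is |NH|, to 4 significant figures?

46.27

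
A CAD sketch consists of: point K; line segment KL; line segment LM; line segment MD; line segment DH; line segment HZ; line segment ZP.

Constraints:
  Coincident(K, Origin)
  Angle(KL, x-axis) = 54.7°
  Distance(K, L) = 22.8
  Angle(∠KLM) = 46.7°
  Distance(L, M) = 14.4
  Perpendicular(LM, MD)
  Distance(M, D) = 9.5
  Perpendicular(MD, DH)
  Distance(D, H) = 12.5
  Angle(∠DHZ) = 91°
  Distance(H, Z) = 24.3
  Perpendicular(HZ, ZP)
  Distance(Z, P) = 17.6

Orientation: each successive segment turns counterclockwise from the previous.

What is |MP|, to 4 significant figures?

15.81

∠DHZ = 91.0° gives HZ at 97.00° from the x-axis; with |HZ| = 24.3, Z = (9.654, 33.05). HZ ⟂ ZP, so ZP runs at -173.0°; with |ZP| = 17.6, P = (-7.814, 30.91). Then |MP| = |P − M| = 15.81.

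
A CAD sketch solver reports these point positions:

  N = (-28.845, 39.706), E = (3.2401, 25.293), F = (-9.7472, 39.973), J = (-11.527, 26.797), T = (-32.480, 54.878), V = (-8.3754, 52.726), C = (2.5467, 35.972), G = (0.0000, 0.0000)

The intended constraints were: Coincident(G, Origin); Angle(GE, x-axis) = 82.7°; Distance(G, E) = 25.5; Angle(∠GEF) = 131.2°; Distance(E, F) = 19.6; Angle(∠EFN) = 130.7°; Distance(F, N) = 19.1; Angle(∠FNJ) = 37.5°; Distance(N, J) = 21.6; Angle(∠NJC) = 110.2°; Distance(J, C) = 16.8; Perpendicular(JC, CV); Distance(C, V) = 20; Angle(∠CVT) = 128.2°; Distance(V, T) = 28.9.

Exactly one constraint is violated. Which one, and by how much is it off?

Distance(V, T) = 28.9 — off by 4.70.

G = (0.00, 0.00) ✓; GE at 82.70° ✓; |GE| = 25.50 ✓; ∠GEF = 131.2° ✓; |EF| = 19.60 ✓; ∠EFN = 130.7° ✓; |FN| = 19.10 ✓; ∠FNJ = 37.50° ✓; |NJ| = 21.60 ✓; ∠NJC = 110.2° ✓; |JC| = 16.80 ✓; ∠(JC, CV) = 90.00° ✓; |CV| = 20.00 ✓; ∠CVT = 128.2° ✓; |VT| = 24.20 ✗.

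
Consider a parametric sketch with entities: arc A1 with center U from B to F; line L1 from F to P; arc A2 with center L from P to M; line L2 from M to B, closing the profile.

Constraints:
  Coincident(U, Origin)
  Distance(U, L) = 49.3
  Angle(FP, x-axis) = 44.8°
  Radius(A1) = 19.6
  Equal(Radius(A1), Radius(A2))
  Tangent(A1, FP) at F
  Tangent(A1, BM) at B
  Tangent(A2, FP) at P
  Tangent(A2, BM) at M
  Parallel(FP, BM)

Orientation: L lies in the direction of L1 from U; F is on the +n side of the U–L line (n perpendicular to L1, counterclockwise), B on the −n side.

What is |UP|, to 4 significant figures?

53.05

The slot axis is L1's direction at 44.8°, so u = (cos 44.8°, sin 44.8°) = (0.7096, 0.7046) and n = (−sin 44.8°, cos 44.8°) = (-0.7046, 0.7096). U is at the origin and L lies 49.3 along u from U, so L = 49.3·u = (34.98, 34.74). Tangency of A1 to both parallel lines with radius 19.6 puts F and B at U ± 19.6·n: F = (-13.81, 13.91), B = (13.81, -13.91). Equal radii place P and M the same way about L: P = L + 19.6·n = (21.17, 48.65), M = L − 19.6·n = (48.79, 20.83). Then |UP| = |P − U| = 53.05.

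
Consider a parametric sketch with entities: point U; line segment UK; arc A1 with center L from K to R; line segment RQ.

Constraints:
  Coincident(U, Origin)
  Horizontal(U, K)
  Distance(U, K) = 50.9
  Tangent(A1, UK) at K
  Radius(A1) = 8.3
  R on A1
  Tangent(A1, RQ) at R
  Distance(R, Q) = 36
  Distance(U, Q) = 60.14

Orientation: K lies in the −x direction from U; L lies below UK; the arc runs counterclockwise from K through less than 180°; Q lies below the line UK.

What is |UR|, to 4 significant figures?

59.48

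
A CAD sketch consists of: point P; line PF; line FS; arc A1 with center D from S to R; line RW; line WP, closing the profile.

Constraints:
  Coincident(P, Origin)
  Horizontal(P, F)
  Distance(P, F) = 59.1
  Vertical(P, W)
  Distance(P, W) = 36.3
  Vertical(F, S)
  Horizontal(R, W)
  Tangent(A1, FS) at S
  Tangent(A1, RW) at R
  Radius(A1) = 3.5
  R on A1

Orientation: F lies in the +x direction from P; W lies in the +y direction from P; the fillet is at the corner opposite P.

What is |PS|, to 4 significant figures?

67.59

The virtual corner opposite P is at (59.10, 36.30). Tangency of A1 to FS means the radius DS is perpendicular to FS and tangency of A1 to RW means the radius DR is perpendicular to RW, with radius 3.5, so the center D sits 3.5 in from both sides at D = (55.60, 32.80). That places the tangent points at S = (59.10, 32.80) on FS and R = (55.60, 36.30) on RW. Then |PS| = |S − P| = 67.59.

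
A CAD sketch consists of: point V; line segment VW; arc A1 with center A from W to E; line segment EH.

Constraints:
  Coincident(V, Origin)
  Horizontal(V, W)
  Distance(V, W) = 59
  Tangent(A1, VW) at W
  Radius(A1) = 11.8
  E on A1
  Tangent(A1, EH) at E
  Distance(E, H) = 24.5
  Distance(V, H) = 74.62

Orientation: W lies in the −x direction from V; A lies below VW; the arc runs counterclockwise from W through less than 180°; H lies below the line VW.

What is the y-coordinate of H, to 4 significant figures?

-38.55

V is at the origin; V and W share the same y with |VW| = 59.0 and W on the −x side, so W = (-59.00, 0.000). The tangent condition forces AW to be normal to VW, so A = W + (0, -11.8) = (-59.00, -11.80). Since AE ⟂ EH (tangency), |AH| = √(11.8² + 24.5²) = 27.19 regardless of where E sits on A1. So H lies on both circle(V, 74.62) and circle(A, 27.19); the below-VW intersection is H = (-63.89, -38.55). E is the foot of the tangent from H: E = (-70.38, -14.92).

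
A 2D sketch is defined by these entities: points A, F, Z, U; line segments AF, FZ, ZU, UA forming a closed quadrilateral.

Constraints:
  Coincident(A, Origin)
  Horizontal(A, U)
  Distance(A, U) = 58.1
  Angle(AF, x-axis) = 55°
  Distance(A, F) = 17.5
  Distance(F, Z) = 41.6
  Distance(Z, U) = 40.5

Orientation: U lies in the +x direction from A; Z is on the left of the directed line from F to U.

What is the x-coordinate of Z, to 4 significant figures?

44.22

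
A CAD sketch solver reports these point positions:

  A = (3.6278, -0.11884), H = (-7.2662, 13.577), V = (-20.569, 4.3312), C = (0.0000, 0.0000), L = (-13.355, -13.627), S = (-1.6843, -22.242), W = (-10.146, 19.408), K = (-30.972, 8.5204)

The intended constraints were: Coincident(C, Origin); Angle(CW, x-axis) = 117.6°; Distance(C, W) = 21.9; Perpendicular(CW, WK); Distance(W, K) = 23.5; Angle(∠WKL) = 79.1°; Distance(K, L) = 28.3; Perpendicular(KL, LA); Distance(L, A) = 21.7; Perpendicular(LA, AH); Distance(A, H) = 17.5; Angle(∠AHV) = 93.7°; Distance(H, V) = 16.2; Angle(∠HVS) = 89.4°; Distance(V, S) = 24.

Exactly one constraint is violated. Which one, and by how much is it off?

Distance(V, S) = 24 — off by 8.60.

C = (0.00, 0.00) ✓; CW at 117.6° ✓; |CW| = 21.90 ✓; ∠(CW, WK) = 90.00° ✓; |WK| = 23.50 ✓; ∠WKL = 79.10° ✓; |KL| = 28.30 ✓; ∠(KL, LA) = 90.00° ✓; |LA| = 21.70 ✓; ∠(LA, AH) = 90.00° ✓; |AH| = 17.50 ✓; ∠AHV = 93.70° ✓; |HV| = 16.20 ✓; ∠HVS = 89.40° ✓; |VS| = 32.60 ✗.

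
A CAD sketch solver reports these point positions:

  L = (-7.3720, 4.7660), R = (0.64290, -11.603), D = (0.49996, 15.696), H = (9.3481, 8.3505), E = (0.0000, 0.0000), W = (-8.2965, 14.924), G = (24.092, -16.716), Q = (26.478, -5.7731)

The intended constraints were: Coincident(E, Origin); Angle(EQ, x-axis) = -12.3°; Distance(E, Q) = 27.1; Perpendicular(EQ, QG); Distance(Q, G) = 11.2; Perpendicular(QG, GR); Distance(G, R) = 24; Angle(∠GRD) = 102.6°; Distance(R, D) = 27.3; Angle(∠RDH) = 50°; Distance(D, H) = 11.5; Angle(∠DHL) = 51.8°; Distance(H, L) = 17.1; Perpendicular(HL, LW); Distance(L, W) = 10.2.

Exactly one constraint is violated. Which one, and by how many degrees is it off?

Perpendicular(HL, LW) — off by 6.90°.

E = (0.00, 0.00) ✓; EQ at -12.30° ✓; |EQ| = 27.10 ✓; ∠(EQ, QG) = 90.00° ✓; |QG| = 11.20 ✓; ∠(QG, GR) = 90.00° ✓; |GR| = 24.00 ✓; ∠GRD = 102.6° ✓; |RD| = 27.30 ✓; ∠RDH = 50.00° ✓; |DH| = 11.50 ✓; ∠DHL = 51.80° ✓; |HL| = 17.10 ✓; ∠(HL, LW) = 96.90° ✗; |LW| = 10.20 ✓.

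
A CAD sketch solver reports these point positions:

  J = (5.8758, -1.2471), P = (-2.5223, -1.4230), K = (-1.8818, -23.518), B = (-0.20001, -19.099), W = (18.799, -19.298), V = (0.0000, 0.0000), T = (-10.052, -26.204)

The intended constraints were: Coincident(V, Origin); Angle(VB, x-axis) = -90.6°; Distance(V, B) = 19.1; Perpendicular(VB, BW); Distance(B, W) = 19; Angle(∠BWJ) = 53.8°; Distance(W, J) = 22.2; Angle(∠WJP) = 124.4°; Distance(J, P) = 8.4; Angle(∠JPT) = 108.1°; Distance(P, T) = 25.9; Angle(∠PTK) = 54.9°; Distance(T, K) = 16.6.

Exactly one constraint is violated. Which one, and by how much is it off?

Distance(T, K) = 16.6 — off by 8.00.

V = (0.00, 0.00) ✓; VB at -90.60° ✓; |VB| = 19.10 ✓; ∠(VB, BW) = 90.00° ✓; |BW| = 19.00 ✓; ∠BWJ = 53.80° ✓; |WJ| = 22.20 ✓; ∠WJP = 124.4° ✓; |JP| = 8.400 ✓; ∠JPT = 108.1° ✓; |PT| = 25.90 ✓; ∠PTK = 54.90° ✓; |TK| = 8.600 ✗.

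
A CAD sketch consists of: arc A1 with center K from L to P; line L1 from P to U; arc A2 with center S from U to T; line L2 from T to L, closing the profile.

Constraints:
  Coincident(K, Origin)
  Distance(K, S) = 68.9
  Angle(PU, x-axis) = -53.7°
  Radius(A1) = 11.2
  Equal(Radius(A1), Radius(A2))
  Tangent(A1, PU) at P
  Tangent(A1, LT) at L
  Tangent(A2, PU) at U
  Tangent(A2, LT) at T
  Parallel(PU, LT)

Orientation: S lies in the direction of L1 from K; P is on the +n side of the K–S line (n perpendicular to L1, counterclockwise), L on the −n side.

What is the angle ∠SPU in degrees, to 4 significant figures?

9.233°

The slot axis is L1's direction at -53.7°, so u = (cos -53.7°, sin -53.7°) = (0.5920, -0.8059) and n = (−sin -53.7°, cos -53.7°) = (0.8059, 0.5920). K is at the origin and S lies 68.9 along u from K, so S = 68.9·u = (40.79, -55.53). Tangency of A1 to both parallel lines with radius 11.2 puts P and L at K ± 11.2·n: P = (9.026, 6.631), L = (-9.026, -6.631). Equal radii place U and T the same way about S: U = S + 11.2·n = (49.82, -48.90), T = S − 11.2·n = (31.76, -62.16). Then cos ∠SPU = PS·PU / (|PS||PU|), giving 9.233°.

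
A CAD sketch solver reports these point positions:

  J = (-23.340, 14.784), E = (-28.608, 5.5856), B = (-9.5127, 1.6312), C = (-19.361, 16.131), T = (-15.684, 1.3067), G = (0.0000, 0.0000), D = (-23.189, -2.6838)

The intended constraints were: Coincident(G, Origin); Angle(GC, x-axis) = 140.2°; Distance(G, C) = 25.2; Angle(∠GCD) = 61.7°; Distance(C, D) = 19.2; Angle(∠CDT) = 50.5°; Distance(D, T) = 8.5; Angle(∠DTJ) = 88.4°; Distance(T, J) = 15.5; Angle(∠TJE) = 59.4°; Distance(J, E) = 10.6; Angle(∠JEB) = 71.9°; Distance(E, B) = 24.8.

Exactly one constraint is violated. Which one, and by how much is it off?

Distance(E, B) = 24.8 — off by 5.30.

G = (0.00, 0.00) ✓; GC at 140.2° ✓; |GC| = 25.20 ✓; ∠GCD = 61.70° ✓; |CD| = 19.20 ✓; ∠CDT = 50.50° ✓; |DT| = 8.500 ✓; ∠DTJ = 88.40° ✓; |TJ| = 15.50 ✓; ∠TJE = 59.40° ✓; |JE| = 10.60 ✓; ∠JEB = 71.90° ✓; |EB| = 19.50 ✗.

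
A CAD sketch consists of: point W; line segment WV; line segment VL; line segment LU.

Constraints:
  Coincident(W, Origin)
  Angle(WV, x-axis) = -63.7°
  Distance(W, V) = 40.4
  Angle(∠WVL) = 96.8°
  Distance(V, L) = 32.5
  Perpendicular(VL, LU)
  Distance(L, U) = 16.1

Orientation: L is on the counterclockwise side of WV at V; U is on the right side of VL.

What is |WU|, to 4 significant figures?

67.46

W is at the origin; WV runs at -63.7° with length 40.4, so V = 40.4·(cos -63.7°, sin -63.7°) = (17.90, -36.22). ∠WVL = 96.8°, so VL runs at -63.7° + (180° − 96.8°) = 19.50° from the x-axis; with |VL| = 32.5, L = V + 32.5·(cos 19.50°, sin 19.50°) = (48.54, -25.37). VL is perpendicular to LU; with |LU| = 16.1 on the right of VL, U = L + 16.1·(0.3338, -0.9426) = (53.91, -40.55). Then |WU| = |U − W| = 67.46.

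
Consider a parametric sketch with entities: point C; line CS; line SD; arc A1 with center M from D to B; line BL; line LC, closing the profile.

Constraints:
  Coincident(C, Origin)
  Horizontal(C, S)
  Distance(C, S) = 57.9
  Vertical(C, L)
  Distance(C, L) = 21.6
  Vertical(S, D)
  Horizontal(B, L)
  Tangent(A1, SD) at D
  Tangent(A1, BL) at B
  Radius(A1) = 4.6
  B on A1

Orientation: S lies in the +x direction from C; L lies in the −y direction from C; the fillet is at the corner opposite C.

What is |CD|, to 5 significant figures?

60.344

C is at the origin; C and S share the same y with |CS| = 57.9 and S on the +x side, so S = (57.900, 0.0000). CL is vertical with |CL| = 21.6 and L on the −y side, so L = (0.0000, -21.600). The virtual corner opposite C is at (57.900, -21.600). Tangency of A1 to SD means the radius MD is perpendicular to SD and the tangent condition forces MB to be normal to BL, with radius 4.6, so the center M sits 4.6 in from both sides at M = (53.300, -17.000). That places the tangent points at D = (57.900, -17.000) on SD and B = (53.300, -21.600) on BL. Then |CD| = |D − C| = 60.344.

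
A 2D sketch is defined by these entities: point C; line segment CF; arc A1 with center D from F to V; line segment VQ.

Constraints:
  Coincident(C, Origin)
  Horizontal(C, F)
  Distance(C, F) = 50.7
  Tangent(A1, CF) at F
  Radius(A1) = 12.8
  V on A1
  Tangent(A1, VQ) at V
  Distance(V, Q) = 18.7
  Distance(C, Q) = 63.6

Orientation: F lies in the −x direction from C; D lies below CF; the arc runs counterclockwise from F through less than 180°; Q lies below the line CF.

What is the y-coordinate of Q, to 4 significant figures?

-35.36

Checks: |DV| = 12.80 ✓; ∠(DV, VQ) = 90.00° ✓; |VQ| = 18.70 ✓; |CQ| = 63.60 ✓.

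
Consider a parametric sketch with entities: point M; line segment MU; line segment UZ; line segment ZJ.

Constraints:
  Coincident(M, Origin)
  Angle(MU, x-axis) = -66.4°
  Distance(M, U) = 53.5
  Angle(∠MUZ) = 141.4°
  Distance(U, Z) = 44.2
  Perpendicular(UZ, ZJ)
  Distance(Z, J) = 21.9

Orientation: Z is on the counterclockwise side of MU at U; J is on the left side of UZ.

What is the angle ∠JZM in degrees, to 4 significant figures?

68.79°

∠MUZ = 141.4°, so UZ runs at -66.4° + (180° − 141.4°) = -27.80° from the x-axis; with |UZ| = 44.2, Z = U + 44.2·(cos -27.80°, sin -27.80°) = (60.52, -69.64). The perpendicularity gives ZJ at right angles to UZ; with |ZJ| = 21.9 on the left of UZ, J = Z + 21.9·(0.4664, 0.8846) = (70.73, -50.27). Then cos ∠JZM = ZJ·ZM / (|ZJ||ZM|), giving 68.79°.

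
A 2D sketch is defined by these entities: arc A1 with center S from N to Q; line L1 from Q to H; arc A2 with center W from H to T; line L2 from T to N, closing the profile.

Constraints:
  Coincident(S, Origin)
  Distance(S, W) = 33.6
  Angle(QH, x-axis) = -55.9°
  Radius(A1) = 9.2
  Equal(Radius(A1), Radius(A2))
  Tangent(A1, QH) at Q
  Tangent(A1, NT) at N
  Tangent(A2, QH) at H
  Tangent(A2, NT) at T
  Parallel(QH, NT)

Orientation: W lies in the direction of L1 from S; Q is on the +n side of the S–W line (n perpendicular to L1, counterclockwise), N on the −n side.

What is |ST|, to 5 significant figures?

34.837

Tangency of A1 to both parallel lines with radius 9.2 puts Q and N at S ± 9.2·n: Q = (7.6182, 5.1579), N = (-7.6182, -5.1579). Equal radii place H and T the same way about W: H = W + 9.2·n = (26.456, -22.665), T = W − 9.2·n = (11.219, -32.981). Then |ST| = |T − S| = 34.837.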